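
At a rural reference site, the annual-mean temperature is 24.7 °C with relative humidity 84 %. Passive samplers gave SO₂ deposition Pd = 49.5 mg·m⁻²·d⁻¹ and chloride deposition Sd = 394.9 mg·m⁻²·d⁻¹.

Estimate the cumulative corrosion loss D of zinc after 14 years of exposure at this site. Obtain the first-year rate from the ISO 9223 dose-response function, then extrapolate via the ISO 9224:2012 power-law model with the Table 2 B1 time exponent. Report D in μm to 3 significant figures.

D(14) = 82.5 μm

zinc: f(T) = -0.071·(T−10) [T>10 °C] = -1.0437
  SO₂ term: 0.0129·49.5^0.44·exp(0.046·84-1.0437) = 1.205
  Sd branch = 0.0175·Sd^0.57·e^(0.008·RH+0.085·T) = 8.447 μm/a
  r_corr = 1.205 + 8.447 = 9.652 μm/a
Power-law: D(14) = r_corr · 14^0.813
  D(14) = 9.652 × 14^0.813 = 9.652 × 8.547 = 82.49 μm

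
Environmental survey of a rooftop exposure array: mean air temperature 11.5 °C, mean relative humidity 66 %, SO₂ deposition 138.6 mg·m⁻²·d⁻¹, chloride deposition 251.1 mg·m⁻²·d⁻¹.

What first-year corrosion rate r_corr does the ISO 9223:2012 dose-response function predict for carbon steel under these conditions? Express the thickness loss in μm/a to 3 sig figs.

r_corr = 123 μm/a

carbon steel: temperature factor f = -0.054·(1.5) = -0.0810
  sulphur-dioxide contribution → 79.39 μm/a
  chloride contribution → 43.87 μm/a
  total first-year rate 123.3 μm/a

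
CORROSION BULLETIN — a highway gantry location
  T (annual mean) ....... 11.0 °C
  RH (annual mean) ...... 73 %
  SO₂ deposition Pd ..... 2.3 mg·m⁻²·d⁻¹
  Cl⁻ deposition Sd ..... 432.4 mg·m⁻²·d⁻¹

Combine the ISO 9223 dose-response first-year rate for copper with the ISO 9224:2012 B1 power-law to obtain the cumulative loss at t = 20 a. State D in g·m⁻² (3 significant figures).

copper: temperature factor f = -0.080·(1.0) = -0.0800
  Pd branch = 0.0053·Pd^0.26·e^(0.059·RH+f) = 0.4509 μm/a
  Cl⁻ term: 0.01025·432.4^0.27·exp(0.036·73+0.049·11.0) = 1.253
  sum: 0.4509 + 1.253 → r_corr = 1.704 μm/a
ISO 9224: D(t) = r_corr · t^b with b = 0.667 (copper, B1)
  D(20) = 1.704 × 20^0.667 = 1.704 × 7.375 = 12.56 μm
  Mass loss = 12.56 μm × 8.96 g/cm³ = 112.6 g·m⁻²

D(20) = 113 g·m⁻²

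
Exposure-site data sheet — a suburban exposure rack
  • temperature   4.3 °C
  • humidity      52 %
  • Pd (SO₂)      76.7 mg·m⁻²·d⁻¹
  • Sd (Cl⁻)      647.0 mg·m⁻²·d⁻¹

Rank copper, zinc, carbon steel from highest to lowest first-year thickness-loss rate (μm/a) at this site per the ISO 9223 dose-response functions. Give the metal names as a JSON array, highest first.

copper: f(T) = +0.126·(T−10) [T≤10 °C] = -0.7182
  SO₂ term: 0.0053·76.7^0.26·exp(0.059·52-0.7182) = 0.1717
  Sd branch = 0.01025·Sd^0.27·e^(0.036·RH+0.049·T) = 0.4723 μm/a
  sum: 0.1717 + 0.4723 → r_corr = 0.644 μm/a
zinc: f(T) = +0.038·(T−10) [T≤10 °C] = -0.2166
  SO₂ term: 0.0129·76.7^0.44·exp(0.046·52-0.2166) = 0.7668
  Sd branch = 0.0175·Sd^0.57·e^(0.008·RH+0.085·T) = 1.53 μm/a
  sum: 0.7668 + 1.53 → r_corr = 2.297 μm/a
carbon steel: temperature factor f = +0.150·(-5.7) = -0.8550
  SO₂ term: 1.77·76.7^0.52·exp(0.02·52-0.8550) = 20.34
  Cl⁻ term: 0.102·647.0^0.62·exp(0.033·52+0.04·4.3) = 37.27
  r_corr = 20.34 + 37.27 = 57.61 μm/a
Ordering by μm/a: carbon steel (57.6) > zinc (2.3) > copper (0.644)

["carbon steel", "zinc", "copper"]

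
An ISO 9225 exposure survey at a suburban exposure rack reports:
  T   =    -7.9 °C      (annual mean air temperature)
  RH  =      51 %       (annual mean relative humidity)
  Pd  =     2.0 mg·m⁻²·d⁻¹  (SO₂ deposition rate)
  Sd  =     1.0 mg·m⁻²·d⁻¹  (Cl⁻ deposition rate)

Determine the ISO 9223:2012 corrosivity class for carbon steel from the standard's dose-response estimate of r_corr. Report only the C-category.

carbon steel: f(T) = +0.150·(T−10) [T≤10 °C] = -2.6850
  Pd branch = 1.77·Pd^0.52·e^(0.02·RH+f) = 0.4802 μm/a
  Cl⁻ term: 0.102·1.0^0.62·exp(0.033·51+0.04·-7.9) = 0.4002
  sum: 0.4802 + 0.4002 → r_corr = 0.8804 μm/a
Category bounds: 0…1.3 μm/a bracket r_corr ⇒ C1

C1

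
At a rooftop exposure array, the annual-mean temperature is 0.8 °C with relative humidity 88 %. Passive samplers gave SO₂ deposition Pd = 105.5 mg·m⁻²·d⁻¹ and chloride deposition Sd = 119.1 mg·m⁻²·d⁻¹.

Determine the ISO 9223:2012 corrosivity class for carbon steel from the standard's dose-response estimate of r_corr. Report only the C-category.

C4

carbon steel: T≤10 °C ⇒ hinge +0.150·(0.8−10) = -1.3800
  sulphur-dioxide contribution → 29.18 μm/a
  chloride contribution → 37.22 μm/a
  ⇒ r_corr(carbon steel) = 66.4 μm/a
ISO 9223 Table 2 (carbon steel): 50 < 66.4 ≤ 80 μm/a ⇒ C4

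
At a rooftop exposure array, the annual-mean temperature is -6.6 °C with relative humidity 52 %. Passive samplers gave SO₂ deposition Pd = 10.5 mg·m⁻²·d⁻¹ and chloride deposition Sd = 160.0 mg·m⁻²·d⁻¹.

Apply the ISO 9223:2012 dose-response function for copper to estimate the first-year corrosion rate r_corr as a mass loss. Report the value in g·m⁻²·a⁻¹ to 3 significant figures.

r_corr = 1.93 g·m⁻²·a⁻¹

copper: temperature factor f = +0.126·(-16.6) = -2.0916
  Pd branch = 0.0053·Pd^0.26·e^(0.059·RH+f) = 0.02593 μm/a
  Cl⁻ term: 0.01025·160.0^0.27·exp(0.036·52+0.049·-6.6) = 0.1898
  r_corr = 0.02593 + 0.1898 = 0.2158 μm/a
Convert to mass loss: 0.2158 μm/a × 8.96 g/cm³ = 1.933 g·m⁻²·a⁻¹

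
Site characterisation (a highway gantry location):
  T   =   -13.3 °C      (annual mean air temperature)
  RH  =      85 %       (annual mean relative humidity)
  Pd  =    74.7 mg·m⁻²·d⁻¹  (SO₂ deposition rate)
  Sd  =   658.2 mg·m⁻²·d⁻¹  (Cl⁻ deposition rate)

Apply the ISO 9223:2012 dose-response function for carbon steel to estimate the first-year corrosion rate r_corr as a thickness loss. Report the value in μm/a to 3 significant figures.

r_corr = 58.1 μm/a

carbon steel: f(T) = +0.150·(T−10) [T≤10 °C] = -3.4950
  Pd branch = 1.77·Pd^0.52·e^(0.02·RH+f) = 2.77 μm/a
  Cl⁻ term: 0.102·658.2^0.62·exp(0.033·85+0.04·-13.3) = 55.35
  sum: 2.77 + 55.35 → r_corr = 58.12 μm/a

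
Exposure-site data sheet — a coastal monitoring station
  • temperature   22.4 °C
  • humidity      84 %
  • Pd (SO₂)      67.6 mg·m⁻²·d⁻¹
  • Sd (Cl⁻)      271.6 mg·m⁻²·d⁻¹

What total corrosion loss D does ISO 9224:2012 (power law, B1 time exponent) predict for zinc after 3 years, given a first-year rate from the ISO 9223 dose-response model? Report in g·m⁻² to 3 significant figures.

zinc: T>10 °C ⇒ hinge -0.071·(22.4−10) = -0.8804
  Pd branch = 0.0129·Pd^0.44·e^(0.046·RH+f) = 1.628 μm/a
  Sd branch = 0.0175·Sd^0.57·e^(0.008·RH+0.085·T) = 5.612 μm/a
  r_corr = 1.628 + 5.612 = 7.24 μm/a
ISO 9224: D(t) = r_corr · t^b with b = 0.813 (zinc, B1)
  D(3) = 7.24 × 3^0.813 = 7.24 × 2.443 = 17.69 μm
  Mass loss = 17.69 μm × 7.14 g/cm³ = 126.3 g·m⁻²

D(3) = 126 g·m⁻²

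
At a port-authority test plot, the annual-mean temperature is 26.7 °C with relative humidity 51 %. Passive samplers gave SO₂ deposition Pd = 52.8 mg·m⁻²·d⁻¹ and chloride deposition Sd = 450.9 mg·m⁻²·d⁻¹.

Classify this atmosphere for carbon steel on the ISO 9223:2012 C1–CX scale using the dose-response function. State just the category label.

carbon steel: temperature factor f = -0.054·(16.7) = -0.9018
  sulphur-dioxide contribution → 15.67 μm/a
  chloride contribution → 70.61 μm/a
  total first-year rate 86.28 μm/a
ISO 9223 Table 2 (carbon steel): 80 < 86.3 ≤ 200 μm/a ⇒ C5

C5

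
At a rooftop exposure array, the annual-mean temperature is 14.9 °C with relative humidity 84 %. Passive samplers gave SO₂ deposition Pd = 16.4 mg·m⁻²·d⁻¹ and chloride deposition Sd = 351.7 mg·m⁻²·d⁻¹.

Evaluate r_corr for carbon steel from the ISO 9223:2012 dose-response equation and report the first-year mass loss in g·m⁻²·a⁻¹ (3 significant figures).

carbon steel: T>10 °C ⇒ hinge -0.054·(14.9−10) = -0.2646
  Pd branch = 1.77·Pd^0.52·e^(0.02·RH+f) = 31.22 μm/a
  Cl⁻ term: 0.102·351.7^0.62·exp(0.033·84+0.04·14.9) = 112.2
  r_corr = 31.22 + 112.2 = 143.4 μm/a
Convert to mass loss: 143.4 μm/a × 7.85 g/cm³ = 1126 g·m⁻²·a⁻¹

r_corr = 1.13e+03 g·m⁻²·a⁻¹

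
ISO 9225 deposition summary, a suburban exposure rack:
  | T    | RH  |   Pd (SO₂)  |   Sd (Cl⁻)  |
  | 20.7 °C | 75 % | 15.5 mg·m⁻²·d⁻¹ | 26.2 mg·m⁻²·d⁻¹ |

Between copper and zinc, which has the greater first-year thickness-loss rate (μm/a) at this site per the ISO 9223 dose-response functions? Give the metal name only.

copper: T>10 °C ⇒ hinge -0.080·(20.7−10) = -0.8560
  sulphur-dioxide contribution → 0.3835 μm/a
  chloride contribution → 1.016 μm/a
  total first-year rate 1.399 μm/a
zinc: f(T) = -0.071·(T−10) [T>10 °C] = -0.7597
  sulphur-dioxide contribution → 0.6349 μm/a
  chloride contribution → 1.192 μm/a
  ⇒ r_corr(zinc) = 1.827 μm/a
Ordering by μm/a: zinc (1.83) > copper (1.4)

zinc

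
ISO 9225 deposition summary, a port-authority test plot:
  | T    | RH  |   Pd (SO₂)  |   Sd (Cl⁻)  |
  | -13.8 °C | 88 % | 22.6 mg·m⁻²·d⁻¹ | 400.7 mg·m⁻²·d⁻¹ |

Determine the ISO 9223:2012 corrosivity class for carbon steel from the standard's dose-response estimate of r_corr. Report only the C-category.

C3

carbon steel: f(T) = +0.150·(T−10) [T≤10 °C] = -3.5700
  sulphur-dioxide contribution → 1.466 μm/a
  chloride contribution → 44.04 μm/a
  total first-year rate 45.5 μm/a
45.5 μm/a falls in (25, 50] for carbon steel → category C3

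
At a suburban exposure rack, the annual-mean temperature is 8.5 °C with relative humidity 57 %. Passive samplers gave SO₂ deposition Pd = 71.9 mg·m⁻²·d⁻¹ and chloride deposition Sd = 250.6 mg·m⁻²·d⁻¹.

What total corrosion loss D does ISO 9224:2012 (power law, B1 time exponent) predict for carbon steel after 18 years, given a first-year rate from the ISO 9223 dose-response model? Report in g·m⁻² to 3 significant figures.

D(18) = 2.48e+03 g·m⁻²

carbon steel: T≤10 °C ⇒ hinge +0.150·(8.5−10) = -0.2250
  Pd branch = 1.77·Pd^0.52·e^(0.02·RH+f) = 40.82 μm/a
  Cl⁻ term: 0.102·250.6^0.62·exp(0.033·57+0.04·8.5) = 28.88
  sum: 40.82 + 28.88 → r_corr = 69.69 μm/a
Power-law: D(18) = r_corr · 18^0.523
  D(18) = 69.69 × 18^0.523 = 69.69 × 4.534 = 316 μm
  Mass loss = 316 μm × 7.85 g/cm³ = 2481 g·m⁻²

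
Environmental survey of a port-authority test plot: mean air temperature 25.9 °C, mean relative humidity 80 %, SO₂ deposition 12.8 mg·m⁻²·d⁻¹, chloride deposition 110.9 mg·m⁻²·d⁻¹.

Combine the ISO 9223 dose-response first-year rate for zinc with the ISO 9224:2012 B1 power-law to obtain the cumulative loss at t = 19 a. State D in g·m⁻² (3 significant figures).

zinc: f(T) = -0.071·(T−10) [T>10 °C] = -1.1289
  sulphur-dioxide contribution → 0.5078 μm/a
  chloride contribution → 4.392 μm/a
  ⇒ r_corr(zinc) = 4.9 μm/a
Long-term exponent b (ISO 9224 Table 2, B1) = 0.813
  D(19) = 4.9 × 19^0.813 = 4.9 × 10.96 = 53.68 μm
  Mass loss = 53.68 μm × 7.14 g/cm³ = 383.3 g·m⁻²

D(19) = 383 g·m⁻²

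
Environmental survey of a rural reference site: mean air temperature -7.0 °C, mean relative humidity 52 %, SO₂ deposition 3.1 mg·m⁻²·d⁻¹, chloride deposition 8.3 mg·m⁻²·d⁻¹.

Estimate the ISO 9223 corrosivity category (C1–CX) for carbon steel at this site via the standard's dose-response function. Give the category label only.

C2

carbon steel: temperature factor f = +0.150·(-17.0) = -2.5500
  Pd branch = 1.77·Pd^0.52·e^(0.02·RH+f) = 0.7042 μm/a
  Cl⁻ term: 0.102·8.3^0.62·exp(0.033·52+0.04·-7.0) = 1.592
  r_corr = 0.7042 + 1.592 = 2.297 μm/a
ISO 9223 Table 2 (carbon steel): 1.3 < 2.3 ≤ 25 μm/a ⇒ C2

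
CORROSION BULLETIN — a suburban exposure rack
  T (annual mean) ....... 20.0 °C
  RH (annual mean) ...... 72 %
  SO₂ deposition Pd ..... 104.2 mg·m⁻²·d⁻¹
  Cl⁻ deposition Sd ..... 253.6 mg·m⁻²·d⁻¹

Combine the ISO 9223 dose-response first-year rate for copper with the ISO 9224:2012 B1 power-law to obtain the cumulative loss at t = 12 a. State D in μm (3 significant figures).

copper: T>10 °C ⇒ hinge -0.080·(20.0−10) = -0.8000
  sulphur-dioxide contribution → 0.5577 μm/a
  chloride contribution → 1.626 μm/a
  total first-year rate 2.184 μm/a
Power-law: D(12) = r_corr · 12^0.667
  D(12) = 2.184 × 12^0.667 = 2.184 × 5.246 = 11.46 μm

D(12) = 11.5 μm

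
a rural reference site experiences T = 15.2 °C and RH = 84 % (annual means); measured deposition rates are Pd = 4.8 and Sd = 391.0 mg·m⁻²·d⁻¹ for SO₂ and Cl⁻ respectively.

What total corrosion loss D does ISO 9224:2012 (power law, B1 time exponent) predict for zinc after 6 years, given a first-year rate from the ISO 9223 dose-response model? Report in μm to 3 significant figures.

D(6) = 19.7 μm

zinc: f(T) = -0.071·(T−10) [T>10 °C] = -0.3692
  Pd branch = 0.0129·Pd^0.44·e^(0.046·RH+f) = 0.8474 μm/a
  Sd branch = 0.0175·Sd^0.57·e^(0.008·RH+0.085·T) = 3.746 μm/a
  r_corr = 0.8474 + 3.746 = 4.593 μm/a
Power-law: D(6) = r_corr · 6^0.813
  D(6) = 4.593 × 6^0.813 = 4.593 × 4.292 = 19.71 μm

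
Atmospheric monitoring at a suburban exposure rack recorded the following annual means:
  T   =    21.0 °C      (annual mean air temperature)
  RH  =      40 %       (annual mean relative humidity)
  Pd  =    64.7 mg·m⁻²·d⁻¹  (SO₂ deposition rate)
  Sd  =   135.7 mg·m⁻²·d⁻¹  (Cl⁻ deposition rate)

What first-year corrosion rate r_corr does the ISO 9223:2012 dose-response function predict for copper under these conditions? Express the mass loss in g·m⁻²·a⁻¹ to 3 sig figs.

r_corr = 4.70 g·m⁻²·a⁻¹

copper: T>10 °C ⇒ hinge -0.080·(21.0−10) = -0.8800
  SO₂ term: 0.0053·64.7^0.26·exp(0.059·40-0.8800) = 0.06884
  Sd branch = 0.01025·Sd^0.27·e^(0.036·RH+0.049·T) = 0.4558 μm/a
  r_corr = 0.06884 + 0.4558 = 0.5247 μm/a
Convert to mass loss: 0.5247 μm/a × 8.96 g/cm³ = 4.701 g·m⁻²·a⁻¹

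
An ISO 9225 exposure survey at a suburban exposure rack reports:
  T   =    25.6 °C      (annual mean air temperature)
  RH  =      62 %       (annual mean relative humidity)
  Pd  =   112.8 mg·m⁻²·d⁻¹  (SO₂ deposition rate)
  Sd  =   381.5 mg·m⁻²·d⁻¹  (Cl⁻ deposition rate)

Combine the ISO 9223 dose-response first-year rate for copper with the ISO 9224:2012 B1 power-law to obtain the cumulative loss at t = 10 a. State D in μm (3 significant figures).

copper: temperature factor f = -0.080·(15.6) = -1.2480
  Pd branch = 0.0053·Pd^0.26·e^(0.059·RH+f) = 0.2016 μm/a
  Cl⁻ term: 0.01025·381.5^0.27·exp(0.036·62+0.049·25.6) = 1.667
  r_corr = 0.2016 + 1.667 = 1.868 μm/a
ISO 9224: D(t) = r_corr · t^b with b = 0.667 (copper, B1)
  D(10) = 1.868 × 10^0.667 = 1.868 × 4.645 = 8.679 μm

D(10) = 8.68 μm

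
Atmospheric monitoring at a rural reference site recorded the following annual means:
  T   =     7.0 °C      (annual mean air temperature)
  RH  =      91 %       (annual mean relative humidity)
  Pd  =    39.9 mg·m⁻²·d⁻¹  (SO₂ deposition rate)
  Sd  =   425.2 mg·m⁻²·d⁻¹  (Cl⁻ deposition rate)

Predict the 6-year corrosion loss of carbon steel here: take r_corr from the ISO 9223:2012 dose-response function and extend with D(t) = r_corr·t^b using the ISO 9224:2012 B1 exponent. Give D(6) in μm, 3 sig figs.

carbon steel: f(T) = +0.150·(T−10) [T≤10 °C] = -0.4500
  Pd branch = 1.77·Pd^0.52·e^(0.02·RH+f) = 47.37 μm/a
  Sd branch = 0.102·Sd^0.62·e^(0.033·RH+0.04·T) = 115.9 μm/a
  r_corr = 47.37 + 115.9 = 163.3 μm/a
Power-law: D(6) = r_corr · 6^0.523
  D(6) = 163.3 × 6^0.523 = 163.3 × 2.553 = 416.8 μm

D(6) = 417 μm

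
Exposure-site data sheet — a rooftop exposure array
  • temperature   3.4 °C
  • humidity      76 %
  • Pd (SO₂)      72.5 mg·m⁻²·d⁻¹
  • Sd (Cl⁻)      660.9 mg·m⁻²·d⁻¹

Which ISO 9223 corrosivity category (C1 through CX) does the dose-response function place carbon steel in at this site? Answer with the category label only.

carbon steel: T≤10 °C ⇒ hinge +0.150·(3.4−10) = -0.9900
  sulphur-dioxide contribution → 27.89 μm/a
  chloride contribution → 80.42 μm/a
  total first-year rate 108.3 μm/a
108 μm/a falls in (80, 200] for carbon steel → category C5

C5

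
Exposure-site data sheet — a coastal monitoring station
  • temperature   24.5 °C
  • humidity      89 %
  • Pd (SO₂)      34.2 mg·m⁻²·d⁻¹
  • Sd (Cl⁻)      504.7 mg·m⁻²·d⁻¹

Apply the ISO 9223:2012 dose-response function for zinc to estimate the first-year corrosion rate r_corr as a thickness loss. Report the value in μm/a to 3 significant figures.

zinc: temperature factor f = -0.071·(14.5) = -1.0295
  SO₂ term: 0.0129·34.2^0.44·exp(0.046·89-1.0295) = 1.308
  Sd branch = 0.0175·Sd^0.57·e^(0.008·RH+0.085·T) = 9.94 μm/a
  r_corr = 1.308 + 9.94 = 11.25 μm/a

r_corr = 11.2 μm/a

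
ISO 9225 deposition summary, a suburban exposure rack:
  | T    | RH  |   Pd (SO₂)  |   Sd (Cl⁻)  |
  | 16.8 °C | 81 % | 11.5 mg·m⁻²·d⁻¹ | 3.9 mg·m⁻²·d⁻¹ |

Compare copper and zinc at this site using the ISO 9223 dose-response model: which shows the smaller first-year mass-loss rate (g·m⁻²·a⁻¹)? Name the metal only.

copper: T>10 °C ⇒ hinge -0.080·(16.8−10) = -0.5440
  sulphur-dioxide contribution → 0.6907 μm/a
  chloride contribution → 0.6226 μm/a
  total first-year rate 1.313 μm/a
  mass loss = 1.313 μm/a × 8.96 g/cm³ = 11.77 g·m⁻²·a⁻¹
zinc: temperature factor f = -0.071·(6.8) = -0.4828
  sulphur-dioxide contribution → 0.9678 μm/a
  chloride contribution → 0.3031 μm/a
  ⇒ r_corr(zinc) = 1.271 μm/a
  mass loss = 1.271 μm/a × 7.14 g/cm³ = 9.074 g·m⁻²·a⁻¹
Ordering by g·m⁻²·a⁻¹: copper (11.8) > zinc (9.07)

zinc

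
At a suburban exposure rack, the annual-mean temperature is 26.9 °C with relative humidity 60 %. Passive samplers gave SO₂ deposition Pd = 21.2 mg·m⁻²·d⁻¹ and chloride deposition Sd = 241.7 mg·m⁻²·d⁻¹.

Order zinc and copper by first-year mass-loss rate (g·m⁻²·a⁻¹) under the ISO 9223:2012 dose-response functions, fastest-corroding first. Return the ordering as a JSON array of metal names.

zinc: T>10 °C ⇒ hinge -0.071·(26.9−10) = -1.1999
  sulphur-dioxide contribution → 0.2354 μm/a
  chloride contribution → 6.353 μm/a
  ⇒ r_corr(zinc) = 6.588 μm/a
  mass loss = 6.588 μm/a × 7.14 g/cm³ = 47.04 g·m⁻²·a⁻¹
copper: T>10 °C ⇒ hinge -0.080·(26.9−10) = -1.3520
  sulphur-dioxide contribution → 0.1046 μm/a
  chloride contribution → 1.461 μm/a
  total first-year rate 1.566 μm/a
  mass loss = 1.566 μm/a × 8.96 g/cm³ = 14.03 g·m⁻²·a⁻¹
Ordering by g·m⁻²·a⁻¹: zinc (47) > copper (14)

["zinc", "copper"]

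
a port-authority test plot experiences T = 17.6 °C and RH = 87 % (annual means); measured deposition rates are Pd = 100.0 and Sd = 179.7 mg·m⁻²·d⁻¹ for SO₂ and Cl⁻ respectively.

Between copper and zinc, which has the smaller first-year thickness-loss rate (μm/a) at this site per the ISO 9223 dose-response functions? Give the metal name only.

copper

copper: T>10 °C ⇒ hinge -0.080·(17.6−10) = -0.6080
  SO₂ term: 0.0053·100.0^0.26·exp(0.059·87-0.6080) = 1.62
  Sd branch = 0.01025·Sd^0.27·e^(0.036·RH+0.049·T) = 2.26 μm/a
  sum: 1.62 + 2.26 → r_corr = 3.88 μm/a
zinc: T>10 °C ⇒ hinge -0.071·(17.6−10) = -0.5396
  Pd branch = 0.0129·Pd^0.44·e^(0.046·RH+f) = 3.121 μm/a
  Cl⁻ term: 0.0175·179.7^0.57·exp(0.008·87+0.085·17.6) = 3.021
  sum: 3.121 + 3.021 → r_corr = 6.142 μm/a
Ordering by μm/a: zinc (6.14) > copper (3.88)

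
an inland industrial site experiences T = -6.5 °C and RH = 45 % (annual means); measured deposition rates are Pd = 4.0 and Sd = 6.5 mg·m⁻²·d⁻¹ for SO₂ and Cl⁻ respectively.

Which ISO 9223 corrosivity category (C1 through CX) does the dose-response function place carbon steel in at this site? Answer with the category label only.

carbon steel: f(T) = +0.150·(T−10) [T≤10 °C] = -2.4750
  SO₂ term: 1.77·4.0^0.52·exp(0.02·45-2.4750) = 0.7534
  Cl⁻ term: 0.102·6.5^0.62·exp(0.033·45+0.04·-6.5) = 1.108
  r_corr = 0.7534 + 1.108 = 1.862 μm/a
Category bounds: 1.3…25 μm/a bracket r_corr ⇒ C2

C2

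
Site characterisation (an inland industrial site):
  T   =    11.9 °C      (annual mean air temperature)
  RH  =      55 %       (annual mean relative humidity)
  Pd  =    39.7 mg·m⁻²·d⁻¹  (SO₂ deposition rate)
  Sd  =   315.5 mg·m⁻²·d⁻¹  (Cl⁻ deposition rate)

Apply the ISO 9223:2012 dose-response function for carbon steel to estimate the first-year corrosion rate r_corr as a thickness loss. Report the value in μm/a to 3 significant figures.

carbon steel: f(T) = -0.054·(T−10) [T>10 °C] = -0.1026
  SO₂ term: 1.77·39.7^0.52·exp(0.02·55-0.1026) = 32.55
  Sd branch = 0.102·Sd^0.62·e^(0.033·RH+0.04·T) = 35.72 μm/a
  sum: 32.55 + 35.72 → r_corr = 68.27 μm/a

r_corr = 68.3 μm/a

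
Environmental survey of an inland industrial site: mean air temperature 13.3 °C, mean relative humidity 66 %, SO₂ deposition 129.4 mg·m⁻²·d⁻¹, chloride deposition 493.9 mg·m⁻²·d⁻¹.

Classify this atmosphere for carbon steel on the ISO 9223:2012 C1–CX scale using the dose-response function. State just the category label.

C5

carbon steel: f(T) = -0.054·(T−10) [T>10 °C] = -0.1782
  SO₂ term: 1.77·129.4^0.52·exp(0.02·66-0.1782) = 69.51
  Cl⁻ term: 0.102·493.9^0.62·exp(0.033·66+0.04·13.3) = 71.71
  sum: 69.51 + 71.71 → r_corr = 141.2 μm/a
141 μm/a falls in (80, 200] for carbon steel → category C5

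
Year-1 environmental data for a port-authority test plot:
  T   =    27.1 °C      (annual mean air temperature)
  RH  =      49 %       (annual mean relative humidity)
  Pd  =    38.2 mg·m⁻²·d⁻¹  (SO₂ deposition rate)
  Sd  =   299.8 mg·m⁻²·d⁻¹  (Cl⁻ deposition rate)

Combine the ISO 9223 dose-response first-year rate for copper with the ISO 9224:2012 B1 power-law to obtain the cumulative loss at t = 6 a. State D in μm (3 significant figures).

copper: T>10 °C ⇒ hinge -0.080·(27.1−10) = -1.3680
  sulphur-dioxide contribution → 0.06267 μm/a
  chloride contribution → 1.053 μm/a
  ⇒ r_corr(copper) = 1.115 μm/a
Long-term exponent b (ISO 9224 Table 2, B1) = 0.667
  D(6) = 1.115 × 6^0.667 = 1.115 × 3.304 = 3.685 μm

D(6) = 3.68 μm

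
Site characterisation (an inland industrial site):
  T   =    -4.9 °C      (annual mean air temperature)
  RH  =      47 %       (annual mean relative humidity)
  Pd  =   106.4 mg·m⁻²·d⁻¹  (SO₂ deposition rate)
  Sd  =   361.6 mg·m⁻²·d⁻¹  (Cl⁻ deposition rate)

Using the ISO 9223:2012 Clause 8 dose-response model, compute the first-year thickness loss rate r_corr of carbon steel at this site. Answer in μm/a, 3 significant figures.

r_corr = 20.7 μm/a

carbon steel: temperature factor f = +0.150·(-14.9) = -2.2350
  SO₂ term: 1.77·106.4^0.52·exp(0.02·47-2.2350) = 5.49
  Cl⁻ term: 0.102·361.6^0.62·exp(0.033·47+0.04·-4.9) = 15.25
  sum: 5.49 + 15.25 → r_corr = 20.74 μm/a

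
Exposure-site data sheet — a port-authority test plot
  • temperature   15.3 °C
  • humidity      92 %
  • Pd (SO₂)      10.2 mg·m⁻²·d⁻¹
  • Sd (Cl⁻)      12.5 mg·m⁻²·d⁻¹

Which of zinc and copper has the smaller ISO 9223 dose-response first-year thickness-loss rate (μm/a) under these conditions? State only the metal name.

zinc: T>10 °C ⇒ hinge -0.071·(15.3−10) = -0.3763
  Pd branch = 0.0129·Pd^0.44·e^(0.046·RH+f) = 1.694 μm/a
  Cl⁻ term: 0.0175·12.5^0.57·exp(0.008·92+0.085·15.3) = 0.5659
  sum: 1.694 + 0.5659 → r_corr = 2.26 μm/a
copper: T>10 °C ⇒ hinge -0.080·(15.3−10) = -0.4240
  SO₂ term: 0.0053·10.2^0.26·exp(0.059·92-0.4240) = 1.445
  Sd branch = 0.01025·Sd^0.27·e^(0.036·RH+0.049·T) = 1.177 μm/a
  sum: 1.445 + 1.177 → r_corr = 2.622 μm/a
Ordering by μm/a: copper (2.62) > zinc (2.26)

zinc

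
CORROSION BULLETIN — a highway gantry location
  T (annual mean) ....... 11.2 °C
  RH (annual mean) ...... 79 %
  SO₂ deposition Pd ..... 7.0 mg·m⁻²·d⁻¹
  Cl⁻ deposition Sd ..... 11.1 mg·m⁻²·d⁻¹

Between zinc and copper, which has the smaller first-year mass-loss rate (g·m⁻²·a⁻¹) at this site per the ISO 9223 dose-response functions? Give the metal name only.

zinc

zinc: f(T) = -0.071·(T−10) [T>10 °C] = -0.0852
  sulphur-dioxide contribution → 1.056 μm/a
  chloride contribution → 0.3364 μm/a
  total first-year rate 1.392 μm/a
  mass loss = 1.392 μm/a × 7.14 g/cm³ = 9.941 g·m⁻²·a⁻¹
copper: f(T) = -0.080·(T−10) [T>10 °C] = -0.0960
  sulphur-dioxide contribution → 0.8444 μm/a
  chloride contribution → 0.584 μm/a
  ⇒ r_corr(copper) = 1.428 μm/a
  mass loss = 1.428 μm/a × 8.96 g/cm³ = 12.8 g·m⁻²·a⁻¹
Ordering by g·m⁻²·a⁻¹: copper (12.8) > zinc (9.94)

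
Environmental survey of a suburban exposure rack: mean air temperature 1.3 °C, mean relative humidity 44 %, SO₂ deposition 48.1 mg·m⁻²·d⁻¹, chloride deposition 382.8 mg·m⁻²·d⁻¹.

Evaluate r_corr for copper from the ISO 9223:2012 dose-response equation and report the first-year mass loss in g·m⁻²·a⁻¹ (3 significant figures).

r_corr = 2.96 g·m⁻²·a⁻¹

copper: f(T) = +0.126·(T−10) [T≤10 °C] = -1.0962
  Pd branch = 0.0053·Pd^0.26·e^(0.059·RH+f) = 0.06501 μm/a
  Sd branch = 0.01025·Sd^0.27·e^(0.036·RH+0.049·T) = 0.2653 μm/a
  r_corr = 0.06501 + 0.2653 = 0.3303 μm/a
Convert to mass loss: 0.3303 μm/a × 8.96 g/cm³ = 2.959 g·m⁻²·a⁻¹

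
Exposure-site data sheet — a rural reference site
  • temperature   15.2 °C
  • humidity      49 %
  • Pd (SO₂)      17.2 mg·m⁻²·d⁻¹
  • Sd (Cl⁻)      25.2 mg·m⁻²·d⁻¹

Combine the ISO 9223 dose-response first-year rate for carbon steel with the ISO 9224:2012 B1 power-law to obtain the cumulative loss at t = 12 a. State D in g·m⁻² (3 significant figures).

D(12) = 651 g·m⁻²

carbon steel: T>10 °C ⇒ hinge -0.054·(15.2−10) = -0.2808
  sulphur-dioxide contribution → 15.64 μm/a
  chloride contribution → 6.979 μm/a
  ⇒ r_corr(carbon steel) = 22.61 μm/a
Long-term exponent b (ISO 9224 Table 2, B1) = 0.523
  D(12) = 22.61 × 12^0.523 = 22.61 × 3.668 = 82.94 μm
  Mass loss = 82.94 μm × 7.85 g/cm³ = 651.1 g·m⁻²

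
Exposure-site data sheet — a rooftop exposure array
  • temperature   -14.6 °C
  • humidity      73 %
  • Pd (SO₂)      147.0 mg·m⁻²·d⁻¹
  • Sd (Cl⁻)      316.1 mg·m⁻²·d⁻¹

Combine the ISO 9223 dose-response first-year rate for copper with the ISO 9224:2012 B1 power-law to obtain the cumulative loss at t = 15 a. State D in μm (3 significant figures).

copper: temperature factor f = +0.126·(-24.6) = -3.0996
  sulphur-dioxide contribution → 0.06489 μm/a
  chloride contribution → 0.3283 μm/a
  total first-year rate 0.3932 μm/a
Power-law: D(15) = r_corr · 15^0.667
  D(15) = 0.3932 × 15^0.667 = 0.3932 × 6.088 = 2.394 μm

D(15) = 2.39 μm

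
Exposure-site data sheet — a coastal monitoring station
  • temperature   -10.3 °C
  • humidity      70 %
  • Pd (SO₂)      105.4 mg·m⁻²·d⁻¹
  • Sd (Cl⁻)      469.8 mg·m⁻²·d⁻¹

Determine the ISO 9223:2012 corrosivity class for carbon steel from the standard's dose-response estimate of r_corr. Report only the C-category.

C3

carbon steel: temperature factor f = +0.150·(-20.3) = -3.0450
  Pd branch = 1.77·Pd^0.52·e^(0.02·RH+f) = 3.85 μm/a
  Cl⁻ term: 0.102·469.8^0.62·exp(0.033·70+0.04·-10.3) = 30.87
  sum: 3.85 + 30.87 → r_corr = 34.72 μm/a
ISO 9223 Table 2 (carbon steel): 25 < 34.7 ≤ 50 μm/a ⇒ C3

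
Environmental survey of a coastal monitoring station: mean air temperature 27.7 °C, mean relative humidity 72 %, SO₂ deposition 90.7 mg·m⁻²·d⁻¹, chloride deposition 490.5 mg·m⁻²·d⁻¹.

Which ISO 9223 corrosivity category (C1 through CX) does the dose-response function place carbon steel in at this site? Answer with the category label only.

C5

carbon steel: temperature factor f = -0.054·(17.7) = -0.9558
  sulphur-dioxide contribution → 29.94 μm/a
  chloride contribution → 154.8 μm/a
  total first-year rate 184.8 μm/a
Category bounds: 80…200 μm/a bracket r_corr ⇒ C5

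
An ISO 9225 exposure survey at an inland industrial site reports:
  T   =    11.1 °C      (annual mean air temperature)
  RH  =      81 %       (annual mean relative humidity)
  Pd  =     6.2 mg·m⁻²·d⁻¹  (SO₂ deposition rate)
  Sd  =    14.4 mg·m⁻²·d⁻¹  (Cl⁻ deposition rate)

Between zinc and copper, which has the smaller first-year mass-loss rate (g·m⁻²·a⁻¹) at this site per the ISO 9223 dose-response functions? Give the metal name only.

zinc

zinc: f(T) = -0.071·(T−10) [T>10 °C] = -0.0781
  sulphur-dioxide contribution → 1.105 μm/a
  chloride contribution → 0.3931 μm/a
  total first-year rate 1.498 μm/a
  mass loss = 1.498 μm/a × 7.14 g/cm³ = 10.7 g·m⁻²·a⁻¹
copper: T>10 °C ⇒ hinge -0.080·(11.1−10) = -0.0880
  sulphur-dioxide contribution → 0.9281 μm/a
  chloride contribution → 0.67 μm/a
  total first-year rate 1.598 μm/a
  mass loss = 1.598 μm/a × 8.96 g/cm³ = 14.32 g·m⁻²·a⁻¹
Ordering by g·m⁻²·a⁻¹: copper (14.3) > zinc (10.7)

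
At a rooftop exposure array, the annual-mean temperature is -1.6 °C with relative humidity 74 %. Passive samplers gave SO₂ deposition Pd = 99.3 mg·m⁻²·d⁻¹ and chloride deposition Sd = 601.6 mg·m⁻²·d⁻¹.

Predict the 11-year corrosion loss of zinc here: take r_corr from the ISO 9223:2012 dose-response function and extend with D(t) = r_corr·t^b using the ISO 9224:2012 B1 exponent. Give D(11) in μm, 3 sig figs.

zinc: temperature factor f = +0.038·(-11.6) = -0.4408
  sulphur-dioxide contribution → 1.889 μm/a
  chloride contribution → 1.06 μm/a
  total first-year rate 2.949 μm/a
Power-law: D(11) = r_corr · 11^0.813
  D(11) = 2.949 × 11^0.813 = 2.949 × 7.025 = 20.71 μm

D(11) = 20.7 μm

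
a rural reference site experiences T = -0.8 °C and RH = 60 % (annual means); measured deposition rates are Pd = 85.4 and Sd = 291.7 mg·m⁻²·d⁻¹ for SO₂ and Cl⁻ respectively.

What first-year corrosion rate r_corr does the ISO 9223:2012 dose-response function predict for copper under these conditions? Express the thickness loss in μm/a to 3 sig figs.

r_corr = 0.545 μm/a

copper: temperature factor f = +0.126·(-10.8) = -1.3608
  sulphur-dioxide contribution → 0.1489 μm/a
  chloride contribution → 0.3956 μm/a
  ⇒ r_corr(copper) = 0.5445 μm/a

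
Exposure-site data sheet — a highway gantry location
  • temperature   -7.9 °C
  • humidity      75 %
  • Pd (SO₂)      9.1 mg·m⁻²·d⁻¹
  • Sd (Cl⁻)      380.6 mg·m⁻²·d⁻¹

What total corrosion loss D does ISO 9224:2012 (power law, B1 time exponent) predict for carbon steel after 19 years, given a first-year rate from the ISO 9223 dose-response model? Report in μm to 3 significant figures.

D(19) = 172 μm

carbon steel: T≤10 °C ⇒ hinge +0.150·(-7.9−10) = -2.6850
  SO₂ term: 1.77·9.1^0.52·exp(0.02·75-2.6850) = 1.706
  Cl⁻ term: 0.102·380.6^0.62·exp(0.033·75+0.04·-7.9) = 35.17
  r_corr = 1.706 + 35.17 = 36.87 μm/a
Long-term exponent b (ISO 9224 Table 2, B1) = 0.523
  D(19) = 36.87 × 19^0.523 = 36.87 × 4.664 = 172 μm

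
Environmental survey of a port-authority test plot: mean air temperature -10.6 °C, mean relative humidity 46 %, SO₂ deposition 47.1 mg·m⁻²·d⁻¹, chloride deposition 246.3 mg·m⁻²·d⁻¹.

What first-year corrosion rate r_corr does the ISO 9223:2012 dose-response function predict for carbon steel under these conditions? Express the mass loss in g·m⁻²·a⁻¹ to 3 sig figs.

r_corr = 84.4 g·m⁻²·a⁻¹

carbon steel: temperature factor f = +0.150·(-20.6) = -3.0900
  SO₂ term: 1.77·47.1^0.52·exp(0.02·46-3.0900) = 1.498
  Sd branch = 0.102·Sd^0.62·e^(0.033·RH+0.04·T) = 9.256 μm/a
  r_corr = 1.498 + 9.256 = 10.75 μm/a
Convert to mass loss: 10.75 μm/a × 7.85 g/cm³ = 84.42 g·m⁻²·a⁻¹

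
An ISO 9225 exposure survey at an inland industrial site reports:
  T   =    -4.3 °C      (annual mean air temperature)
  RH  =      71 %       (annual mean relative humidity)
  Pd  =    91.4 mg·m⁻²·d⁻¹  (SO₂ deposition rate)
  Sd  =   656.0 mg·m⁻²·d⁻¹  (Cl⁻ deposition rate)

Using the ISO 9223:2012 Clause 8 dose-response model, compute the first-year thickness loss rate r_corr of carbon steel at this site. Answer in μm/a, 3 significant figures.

r_corr = 58.9 μm/a

carbon steel: f(T) = +0.150·(T−10) [T≤10 °C] = -2.1450
  Pd branch = 1.77·Pd^0.52·e^(0.02·RH+f) = 8.97 μm/a
  Cl⁻ term: 0.102·656.0^0.62·exp(0.033·71+0.04·-4.3) = 49.88
  sum: 8.97 + 49.88 → r_corr = 58.85 μm/a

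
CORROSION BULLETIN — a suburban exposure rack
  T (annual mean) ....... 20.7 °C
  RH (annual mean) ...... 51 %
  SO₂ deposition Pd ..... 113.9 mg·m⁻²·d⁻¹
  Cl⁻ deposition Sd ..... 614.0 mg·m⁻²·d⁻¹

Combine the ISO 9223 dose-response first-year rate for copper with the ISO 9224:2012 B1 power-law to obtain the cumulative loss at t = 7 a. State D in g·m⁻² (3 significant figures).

copper: temperature factor f = -0.080·(10.7) = -0.8560
  Pd branch = 0.0053·Pd^0.26·e^(0.059·RH+f) = 0.1563 μm/a
  Sd branch = 0.01025·Sd^0.27·e^(0.036·RH+0.049·T) = 1.003 μm/a
  r_corr = 0.1563 + 1.003 = 1.16 μm/a
ISO 9224: D(t) = r_corr · t^b with b = 0.667 (copper, B1)
  D(7) = 1.16 × 7^0.667 = 1.16 × 3.662 = 4.246 μm
  Mass loss = 4.246 μm × 8.96 g/cm³ = 38.04 g·m⁻²

D(7) = 38.0 g·m⁻²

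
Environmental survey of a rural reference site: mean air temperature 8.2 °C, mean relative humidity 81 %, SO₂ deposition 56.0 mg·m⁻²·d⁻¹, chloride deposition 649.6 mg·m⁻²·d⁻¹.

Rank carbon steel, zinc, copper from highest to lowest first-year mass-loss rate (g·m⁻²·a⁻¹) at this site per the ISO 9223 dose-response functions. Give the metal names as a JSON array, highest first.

carbon steel: f(T) = +0.150·(T−10) [T≤10 °C] = -0.2700
  Pd branch = 1.77·Pd^0.52·e^(0.02·RH+f) = 55.38 μm/a
  Sd branch = 0.102·Sd^0.62·e^(0.033·RH+0.04·T) = 113.7 μm/a
  sum: 55.38 + 113.7 → r_corr = 169.1 μm/a
  mass loss = 169.1 μm/a × 7.85 g/cm³ = 1327 g·m⁻²·a⁻¹
zinc: T≤10 °C ⇒ hinge +0.038·(8.2−10) = -0.0684
  SO₂ term: 0.0129·56.0^0.44·exp(0.046·81-0.0684) = 2.939
  Sd branch = 0.0175·Sd^0.57·e^(0.008·RH+0.085·T) = 2.694 μm/a
  sum: 2.939 + 2.694 → r_corr = 5.633 μm/a
  mass loss = 5.633 μm/a × 7.14 g/cm³ = 40.22 g·m⁻²·a⁻¹
copper: temperature factor f = +0.126·(-1.8) = -0.2268
  SO₂ term: 0.0053·56.0^0.26·exp(0.059·81-0.2268) = 1.432
  Sd branch = 0.01025·Sd^0.27·e^(0.036·RH+0.049·T) = 1.626 μm/a
  r_corr = 1.432 + 1.626 = 3.057 μm/a
  mass loss = 3.057 μm/a × 8.96 g/cm³ = 27.39 g·m⁻²·a⁻¹
Ordering by g·m⁻²·a⁻¹: carbon steel (1330) > zinc (40.2) > copper (27.4)

["carbon steel", "zinc", "copper"]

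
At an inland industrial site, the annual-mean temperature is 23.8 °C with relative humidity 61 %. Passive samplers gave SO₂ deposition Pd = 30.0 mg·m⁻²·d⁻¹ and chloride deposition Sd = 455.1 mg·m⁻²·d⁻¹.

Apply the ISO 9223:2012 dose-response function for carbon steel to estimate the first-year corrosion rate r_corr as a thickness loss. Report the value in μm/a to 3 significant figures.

r_corr = 105 μm/a

carbon steel: temperature factor f = -0.054·(13.8) = -0.7452
  SO₂ term: 1.77·30.0^0.52·exp(0.02·61-0.7452) = 16.68
  Cl⁻ term: 0.102·455.1^0.62·exp(0.033·61+0.04·23.8) = 87.96
  sum: 16.68 + 87.96 → r_corr = 104.6 μm/a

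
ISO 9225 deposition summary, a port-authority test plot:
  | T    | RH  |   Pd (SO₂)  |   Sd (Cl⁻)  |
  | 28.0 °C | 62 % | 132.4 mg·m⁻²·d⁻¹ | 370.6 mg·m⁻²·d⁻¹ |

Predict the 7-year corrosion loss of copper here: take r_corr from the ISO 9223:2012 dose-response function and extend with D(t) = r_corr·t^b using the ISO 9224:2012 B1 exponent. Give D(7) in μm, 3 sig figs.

D(7) = 7.45 μm

copper: f(T) = -0.080·(T−10) [T>10 °C] = -1.4400
  SO₂ term: 0.0053·132.4^0.26·exp(0.059·62-1.4400) = 0.1735
  Cl⁻ term: 0.01025·370.6^0.27·exp(0.036·62+0.049·28.0) = 1.86
  sum: 0.1735 + 1.86 → r_corr = 2.034 μm/a
Long-term exponent b (ISO 9224 Table 2, B1) = 0.667
  D(7) = 2.034 × 7^0.667 = 2.034 × 3.662 = 7.446 μm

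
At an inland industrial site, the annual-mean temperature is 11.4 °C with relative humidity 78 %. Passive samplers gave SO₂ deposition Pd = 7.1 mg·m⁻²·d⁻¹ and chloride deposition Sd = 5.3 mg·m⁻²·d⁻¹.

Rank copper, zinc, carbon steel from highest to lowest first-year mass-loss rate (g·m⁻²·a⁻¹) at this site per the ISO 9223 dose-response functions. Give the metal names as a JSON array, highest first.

copper: T>10 °C ⇒ hinge -0.080·(11.4−10) = -0.1120
  SO₂ term: 0.0053·7.1^0.26·exp(0.059·78-0.1120) = 0.7863
  Cl⁻ term: 0.01025·5.3^0.27·exp(0.036·78+0.049·11.4) = 0.466
  sum: 0.7863 + 0.466 → r_corr = 1.252 μm/a
  mass loss = 1.252 μm/a × 8.96 g/cm³ = 11.22 g·m⁻²·a⁻¹
zinc: f(T) = -0.071·(T−10) [T>10 °C] = -0.0994
  SO₂ term: 0.0129·7.1^0.44·exp(0.046·78-0.0994) = 1.001
  Cl⁻ term: 0.0175·5.3^0.57·exp(0.008·78+0.085·11.4) = 0.2227
  r_corr = 1.001 + 0.2227 = 1.223 μm/a
  mass loss = 1.223 μm/a × 7.14 g/cm³ = 8.734 g·m⁻²·a⁻¹
carbon steel: T>10 °C ⇒ hinge -0.054·(11.4−10) = -0.0756
  Pd branch = 1.77·Pd^0.52·e^(0.02·RH+f) = 21.64 μm/a
  Sd branch = 0.102·Sd^0.62·e^(0.033·RH+0.04·T) = 5.937 μm/a
  r_corr = 21.64 + 5.937 = 27.58 μm/a
  mass loss = 27.58 μm/a × 7.85 g/cm³ = 216.5 g·m⁻²·a⁻¹
Ordering by g·m⁻²·a⁻¹: carbon steel (216) > copper (11.2) > zinc (8.73)

["carbon steel", "copper", "zinc"]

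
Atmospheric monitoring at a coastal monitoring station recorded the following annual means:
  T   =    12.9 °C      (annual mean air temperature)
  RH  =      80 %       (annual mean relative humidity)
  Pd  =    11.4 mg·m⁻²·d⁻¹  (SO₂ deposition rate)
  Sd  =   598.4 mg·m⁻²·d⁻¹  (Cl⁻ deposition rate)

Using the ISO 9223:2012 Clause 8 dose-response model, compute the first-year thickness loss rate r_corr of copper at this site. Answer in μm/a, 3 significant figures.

copper: temperature factor f = -0.080·(2.9) = -0.2320
  Pd branch = 0.0053·Pd^0.26·e^(0.059·RH+f) = 0.8875 μm/a
  Cl⁻ term: 0.01025·598.4^0.27·exp(0.036·80+0.049·12.9) = 1.931
  sum: 0.8875 + 1.931 → r_corr = 2.819 μm/a

r_corr = 2.82 μm/a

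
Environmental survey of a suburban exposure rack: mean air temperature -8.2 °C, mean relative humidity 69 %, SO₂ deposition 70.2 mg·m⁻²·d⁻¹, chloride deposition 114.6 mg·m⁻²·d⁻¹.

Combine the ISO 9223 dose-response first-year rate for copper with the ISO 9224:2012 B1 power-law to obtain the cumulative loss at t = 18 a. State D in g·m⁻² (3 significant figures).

D(18) = 24.1 g·m⁻²

copper: temperature factor f = +0.126·(-18.2) = -2.2932
  SO₂ term: 0.0053·70.2^0.26·exp(0.059·69-2.2932) = 0.09471
  Sd branch = 0.01025·Sd^0.27·e^(0.036·RH+0.049·T) = 0.2958 μm/a
  sum: 0.09471 + 0.2958 → r_corr = 0.3905 μm/a
Long-term exponent b (ISO 9224 Table 2, B1) = 0.667
  D(18) = 0.3905 × 18^0.667 = 0.3905 × 6.875 = 2.685 μm
  Mass loss = 2.685 μm × 8.96 g/cm³ = 24.06 g·m⁻²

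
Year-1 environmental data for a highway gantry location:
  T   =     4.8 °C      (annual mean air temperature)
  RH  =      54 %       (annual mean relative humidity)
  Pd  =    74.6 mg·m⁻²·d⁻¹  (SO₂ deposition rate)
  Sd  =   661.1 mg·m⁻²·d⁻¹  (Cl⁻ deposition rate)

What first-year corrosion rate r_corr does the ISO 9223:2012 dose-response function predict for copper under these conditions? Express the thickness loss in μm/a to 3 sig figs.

copper: f(T) = +0.126·(T−10) [T≤10 °C] = -0.6552
  Pd branch = 0.0053·Pd^0.26·e^(0.059·RH+f) = 0.2043 μm/a
  Cl⁻ term: 0.01025·661.1^0.27·exp(0.036·54+0.049·4.8) = 0.5231
  r_corr = 0.2043 + 0.5231 = 0.7274 μm/a

r_corr = 0.727 μm/a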